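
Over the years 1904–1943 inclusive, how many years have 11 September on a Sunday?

Track 11 September's weekday year by year (advancing +1, or +2 across a Feb 29):
  1904: Sun ✓  1905: Mon (+1)  1906: Tue (+1)  1907: Wed (+1)  1908: Fri (+2)
  1909: Sat (+1)  1910: Sun (+1) ✓  1911: Mon (+1)  1912: Wed (+2)  1913: Thu (+1)
  1914: Fri (+1)  1915: Sat (+1)  1916: Mon (+2)  1917: Tue (+1)  … (12 more years) …
  1930: Thu (+1)  1931: Fri (+1)  1932: Sun (+2) ✓  1933: Mon (+1)  1934: Tue (+1)
  1935: Wed (+1)  1936: Fri (+2)  1937: Sat (+1)  1938: Sun (+1) ✓  1939: Mon (+1)
  1940: Wed (+2)  1941: Thu (+1)  1942: Fri (+1)  1943: Sat (+1)
Sunday years: 1904, 1910, 1921, 1927, 1932, 1938 — 6 in total.

6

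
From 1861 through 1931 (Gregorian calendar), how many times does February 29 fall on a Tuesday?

2

Leap years in 1861–1931: 16 of them.
Feb 29 weekday advances by 5 (mod 7) from one leap year to the next four years later (or differs when a century non-leap intervenes).
Leap-day weekdays: 1864:Mon 1868:Sat 1872:Thu 1876:Tue✓ 1880:Sun 1884:Fri 1888:Wed 1892:Mon 1896:Sat 1904:Mon 1908:Sat 1912:Thu 1916:Tue✓ 1920:Sun 1924:Fri 1928:Wed
Tuesday: 1876, 1916 → 2.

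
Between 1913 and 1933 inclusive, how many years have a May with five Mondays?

9

May has 31 days; it has five Mondays when Monday falls among the first (month-length − 28) days — i.e. when May 1 is one of Monday/Sunday/Saturday.
May 1 by year: 1913:Thu 1914:Fri 1915:Sat✓ 1916:Mon✓ 1917:Tue 1918:Wed 1919:Thu 1920:Sat✓ 1921:Sun✓ 1922:Mon✓ 1923:Tue 1924:Thu 1925:Fri 1926:Sat✓ 1927:Sun✓ 1928:Tue 1929:Wed 1930:Thu 1931:Fri 1932:Sun✓ 1933:Mon✓
Years with five Mondays: 1915, 1916, 1920, 1921, 1922, 1926, 1927, 1932, 1933 → 9.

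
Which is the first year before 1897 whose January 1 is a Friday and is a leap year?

1892

Jan 1 advances by 2 weekdays after a leap year and by 1 after a common year.
1897: Jan 1 is Friday.
1896: Wednesday (leap)
1895: Tuesday
1894: Monday
1893: Sunday
1892: Friday (leap)
1892 begins on a Friday and is a leap year.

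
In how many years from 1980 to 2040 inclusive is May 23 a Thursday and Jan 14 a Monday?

6

Check each year's weekday for May 23 and Jan 14:
  1980: Fri/Mon  1981: Sat/Wed  1982: Sun/Thu  1983: Mon/Fri  1984: Wed/Sat  1985: Thu/Mon ✓  1986: Fri/Tue  1987: Sat/Wed  1988: Mon/Thu  1989: Tue/Sat  1990: Wed/Sun  1991: Thu/Mon ✓  1992: Sat/Tue  1993: Sun/Thu  …(33 more)…  2027: Sun/Thu  2028: Tue/Fri  2029: Wed/Sun  2030: Thu/Mon ✓  2031: Fri/Tue  2032: Sun/Wed  2033: Mon/Fri  2034: Tue/Sat  2035: Wed/Sun  2036: Fri/Mon  2037: Sat/Wed  2038: Sun/Thu  2039: Mon/Fri  2040: Wed/Sat
Both conditions hold in: 1985, 1991, 2002, 2013, 2019, 2030 — 6.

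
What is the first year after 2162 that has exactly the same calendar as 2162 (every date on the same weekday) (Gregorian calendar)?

Two years share a calendar iff Jan 1 falls on the same weekday and both are leap or both are common. 2162: Jan 1 is Friday, common year.
2163: Jan 1 Saturday, common
2164: Jan 1 Sunday, leap
2165: Jan 1 Tuesday, common
2166: Jan 1 Wednesday, common
2167: Jan 1 Thursday, common
2168: Jan 1 Friday, leap
2169: Jan 1 Sunday, common
2170: Jan 1 Monday, common
2171: Jan 1 Tuesday, common
2172: Jan 1 Wednesday, leap
2173: Jan 1 Friday, common
2173 matches on both conditions.

2173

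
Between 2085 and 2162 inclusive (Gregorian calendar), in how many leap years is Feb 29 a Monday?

Leap years in 2085–2162: 18 of them.
Feb 29 weekday advances by 5 (mod 7) from one leap year to the next four years later (or differs when a century non-leap intervenes).
Leap-day weekdays: 2088:Sun 2092:Fri 2096:Wed 2104:Fri 2108:Wed 2112:Mon✓ 2116:Sat 2120:Thu 2124:Tue 2128:Sun 2132:Fri 2136:Wed 2140:Mon✓ 2144:Sat 2148:Thu 2152:Tue 2156:Sun 2160:Fri
Monday: 2112, 2140 → 2.

2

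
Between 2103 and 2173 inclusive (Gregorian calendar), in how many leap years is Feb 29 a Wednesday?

3

Leap years in 2103–2173: 18 of them.
Feb 29 weekday advances by 5 (mod 7) from one leap year to the next four years later (or differs when a century non-leap intervenes).
Leap-day weekdays: 2104:Fri 2108:Wed✓ 2112:Mon 2116:Sat 2120:Thu 2124:Tue 2128:Sun 2132:Fri 2136:Wed✓ 2140:Mon 2144:Sat 2148:Thu 2152:Tue 2156:Sun 2160:Fri 2164:Wed✓ 2168:Mon 2172:Sat
Wednesday: 2108, 2136, 2164 → 3.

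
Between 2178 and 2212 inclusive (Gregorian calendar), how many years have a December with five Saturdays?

15

December has 31 days; it has five Saturdays when Saturday falls among the first (month-length − 28) days — i.e. when December 1 is one of Saturday/Friday/Thursday.
December 1 by year: 2178:Tue 2179:Wed 2180:Fri✓ 2181:Sat✓ 2182:Sun 2183:Mon 2184:Wed 2185:Thu✓ 2186:Fri✓ 2187:Sat✓ 2188:Mon 2189:Tue 2190:Wed 2191:Thu✓ 2192:Sat✓ …(5 more)… 2198:Sat✓ 2199:Sun 2200:Mon 2201:Tue 2202:Wed 2203:Thu✓ 2204:Sat✓ 2205:Sun 2206:Mon 2207:Tue 2208:Thu✓ 2209:Fri✓ 2210:Sat✓ 2211:Sun 2212:Tue
Years with five Saturdays: 2180, 2181, 2185, 2186, 2187, 2191, 2192, 2196, 2197, 2198, 2203, 2204, 2208, 2209, 2210 → 15.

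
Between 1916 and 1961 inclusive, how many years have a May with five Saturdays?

May has 31 days; it has five Saturdays when Saturday falls among the first (month-length − 28) days — i.e. when May 1 is one of Saturday/Friday/Thursday.
May 1 by year: 1916:Mon 1917:Tue 1918:Wed 1919:Thu✓ 1920:Sat✓ 1921:Sun 1922:Mon 1923:Tue 1924:Thu✓ 1925:Fri✓ 1926:Sat✓ 1927:Sun 1928:Tue 1929:Wed 1930:Thu✓ …(16 more)… 1947:Thu✓ 1948:Sat✓ 1949:Sun 1950:Mon 1951:Tue 1952:Thu✓ 1953:Fri✓ 1954:Sat✓ 1955:Sun 1956:Tue 1957:Wed 1958:Thu✓ 1959:Fri✓ 1960:Sun 1961:Mon
Years with five Saturdays: 1919, 1920, 1924, 1925, 1926, 1930, 1931, 1936, 1937, 1941, 1942, 1943, 1947, 1948, 1952, 1953, 1954, 1958, 1959 → 19.

19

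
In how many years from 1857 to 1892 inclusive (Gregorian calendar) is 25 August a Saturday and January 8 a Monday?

Check each year's weekday for 25 August and January 8:
  1857: Tue/Thu  1858: Wed/Fri  1859: Thu/Sat  1860: Sat/Sun  1861: Sun/Tue  1862: Mon/Wed  1863: Tue/Thu  1864: Thu/Fri  1865: Fri/Sun  1866: Sat/Mon ✓  1867: Sun/Tue  1868: Tue/Wed  1869: Wed/Fri  1870: Thu/Sat  …(8 more)…  1879: Mon/Wed  1880: Wed/Thu  1881: Thu/Sat  1882: Fri/Sun  1883: Sat/Mon ✓  1884: Mon/Tue  1885: Tue/Thu  1886: Wed/Fri  1887: Thu/Sat  1888: Sat/Sun  1889: Sun/Tue  1890: Mon/Wed  1891: Tue/Thu  1892: Thu/Fri
Both conditions hold in: 1866, 1877, 1883 — 3.

3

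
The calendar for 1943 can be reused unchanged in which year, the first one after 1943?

Two years share a calendar iff Jan 1 falls on the same weekday and both are leap or both are common. 1943: Jan 1 is Friday, common year.
1944: Jan 1 Saturday, leap
1945: Jan 1 Monday, common
1946: Jan 1 Tuesday, common
1947: Jan 1 Wednesday, common
1948: Jan 1 Thursday, leap
1949: Jan 1 Saturday, common
1950: Jan 1 Sunday, common
1951: Jan 1 Monday, common
1952: Jan 1 Tuesday, leap
1953: Jan 1 Thursday, common
1954: Jan 1 Friday, common
1954 matches on both conditions.

1954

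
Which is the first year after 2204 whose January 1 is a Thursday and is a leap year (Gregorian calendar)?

Jan 1 advances by 2 weekdays after a leap year and by 1 after a common year.
2204: Jan 1 is Sunday (leap).
2205: Tuesday
2206: Wednesday
2207: Thursday
2208: Friday (leap)
2209: Sunday
2210: Monday
2211: Tuesday
2212: Wednesday (leap)
2213: Friday
2214: Saturday
2215: Sunday
2216: Monday (leap)
2217: Wednesday
2218: Thursday
2219: Friday
2220: Saturday (leap)
2221: Monday
2222: Tuesday
2223: Wednesday
2224: Thursday (leap)
2224 begins on a Thursday and is a leap year.

2224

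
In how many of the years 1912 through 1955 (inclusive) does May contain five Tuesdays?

18

May has 31 days; it has five Tuesdays when Tuesday falls among the first (month-length − 28) days — i.e. when May 1 is one of Tuesday/Monday/Sunday.
May 1 by year: 1912:Wed 1913:Thu 1914:Fri 1915:Sat 1916:Mon✓ 1917:Tue✓ 1918:Wed 1919:Thu 1920:Sat 1921:Sun✓ 1922:Mon✓ 1923:Tue✓ 1924:Thu 1925:Fri 1926:Sat …(14 more)… 1941:Thu 1942:Fri 1943:Sat 1944:Mon✓ 1945:Tue✓ 1946:Wed 1947:Thu 1948:Sat 1949:Sun✓ 1950:Mon✓ 1951:Tue✓ 1952:Thu 1953:Fri 1954:Sat 1955:Sun✓
Years with five Tuesdays: 1916, 1917, 1921, 1922, 1923, 1927, 1928, 1932, 1933, 1934, 1938, 1939, 1944, 1945, 1949, 1950, 1951, 1955 → 18.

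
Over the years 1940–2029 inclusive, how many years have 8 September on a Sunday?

Track 8 September's weekday year by year (advancing +1, or +2 across a Feb 29):
  1940: Sun ✓  1941: Mon (+1)  1942: Tue (+1)  1943: Wed (+1)  1944: Fri (+2)
  1945: Sat (+1)  1946: Sun (+1) ✓  1947: Mon (+1)  1948: Wed (+2)  1949: Thu (+1)
  1950: Fri (+1)  1951: Sat (+1)  1952: Mon (+2)  1953: Tue (+1)  … (62 more years) …
  2016: Thu (+2)  2017: Fri (+1)  2018: Sat (+1)  2019: Sun (+1) ✓  2020: Tue (+2)
  2021: Wed (+1)  2022: Thu (+1)  2023: Fri (+1)  2024: Sun (+2) ✓  2025: Mon (+1)
  2026: Tue (+1)  2027: Wed (+1)  2028: Fri (+2)  2029: Sat (+1)
Sunday years: 1940, 1946, 1957, 1963, 1968, 1974, 1985, 1991, 1996, 2002, 2013, 2019, 2024 — 13 in total.

13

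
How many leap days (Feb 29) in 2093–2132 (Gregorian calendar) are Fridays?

Leap years in 2093–2132: 9 of them.
Feb 29 weekday advances by 5 (mod 7) from one leap year to the next four years later (or differs when a century non-leap intervenes).
Leap-day weekdays: 2096:Wed 2104:Fri✓ 2108:Wed 2112:Mon 2116:Sat 2120:Thu 2124:Tue 2128:Sun 2132:Fri✓
Friday: 2104, 2132 → 2.

2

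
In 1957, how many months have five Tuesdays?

A month of length L has five Tuesdays iff its first Tuesday is on day ≤ L−28 (so day 1–3 in a 31-day month, 1–2 in a 30-day month, day 1 in a leap February).
Checking each month of 1957: Jan starts Tue (31d) ✓; Feb starts Fri (28d); Mar starts Fri (31d); Apr starts Mon (30d) ✓; May starts Wed (31d); Jun starts Sat (30d); Jul starts Mon (31d) ✓; Aug starts Thu (31d); Sep starts Sun (30d); Oct starts Tue (31d) ✓; Nov starts Fri (30d); Dec starts Sun (31d) ✓.
Five-Tuesday months: January, April, July, October, December → 5.

5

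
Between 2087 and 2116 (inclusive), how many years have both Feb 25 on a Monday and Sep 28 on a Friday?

Check each year's weekday for Feb 25 and Sep 28:
  2087: Tue/Sun  2088: Wed/Tue  2089: Fri/Wed  2090: Sat/Thu  2091: Sun/Fri  2092: Mon/Sun  2093: Wed/Mon  2094: Thu/Tue  2095: Fri/Wed  2096: Sat/Fri  2097: Mon/Sat  2098: Tue/Sun  2099: Wed/Mon  2100: Thu/Tue  2101: Fri/Wed  2102: Sat/Thu  2103: Sun/Fri  2104: Mon/Sun  2105: Wed/Mon  2106: Thu/Tue  2107: Fri/Wed  2108: Sat/Fri  2109: Mon/Sat  2110: Tue/Sun  2111: Wed/Mon  2112: Thu/Wed  2113: Sat/Thu  2114: Sun/Fri  2115: Mon/Sat  2116: Tue/Mon
Both conditions hold in: no year — 0.

0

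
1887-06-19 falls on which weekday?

Sunday

January 1, 1887 is a Saturday.
June 19 is day 170 of the year, i.e. 169 days after Jan 1.
169 mod 7 = 1, so advance 1 weekday from Saturday: Sunday.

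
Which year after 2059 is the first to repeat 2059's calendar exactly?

2070

Two years share a calendar iff Jan 1 falls on the same weekday and both are leap or both are common. 2059: Jan 1 is Wednesday, common year.
2060: Jan 1 Thursday, leap
2061: Jan 1 Saturday, common
2062: Jan 1 Sunday, common
2063: Jan 1 Monday, common
2064: Jan 1 Tuesday, leap
2065: Jan 1 Thursday, common
2066: Jan 1 Friday, common
2067: Jan 1 Saturday, common
2068: Jan 1 Sunday, leap
2069: Jan 1 Tuesday, common
2070: Jan 1 Wednesday, common
2070 matches on both conditions.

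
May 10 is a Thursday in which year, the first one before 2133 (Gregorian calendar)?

From one year to the next, a fixed date's weekday advances by 1, or by 2 when a Feb 29 lies between the two dates.
2133: May 10 is Sunday.
2132: Saturday (−1)
2131: Thursday (−2)
May 10 falls on a Thursday in 2131.

2131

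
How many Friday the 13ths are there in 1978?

Check the 13th of each month of 1978: Jan 13: Fri, Feb 13: Mon, Mar 13: Mon, Apr 13: Thu, May 13: Sat, Jun 13: Tue, Jul 13: Thu, Aug 13: Sun, Sep 13: Wed, Oct 13: Fri, Nov 13: Mon, Dec 13: Wed.
Friday occurs in January, October — 2 months.

2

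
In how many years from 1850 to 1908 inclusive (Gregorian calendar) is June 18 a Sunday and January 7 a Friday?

Check each year's weekday for June 18 and January 7:
  1850: Tue/Mon  1851: Wed/Tue  1852: Fri/Wed  1853: Sat/Fri  1854: Sun/Sat  1855: Mon/Sun  1856: Wed/Mon  1857: Thu/Wed  1858: Fri/Thu  1859: Sat/Fri  1860: Mon/Sat  1861: Tue/Mon  1862: Wed/Tue  1863: Thu/Wed  …(31 more)…  1895: Tue/Mon  1896: Thu/Tue  1897: Fri/Thu  1898: Sat/Fri  1899: Sun/Sat  1900: Mon/Sun  1901: Tue/Mon  1902: Wed/Tue  1903: Thu/Wed  1904: Sat/Thu  1905: Sun/Sat  1906: Mon/Sun  1907: Tue/Mon  1908: Thu/Tue
Both conditions hold in: 1876 — 1.

1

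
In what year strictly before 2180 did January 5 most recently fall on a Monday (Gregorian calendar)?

2178

From one year to the next, a fixed date's weekday advances by 1, or by 2 when a Feb 29 lies between the two dates.
2180: January 5 is Wednesday.
2179: Tuesday (−1)
2178: Monday (−1)
January 5 falls on a Monday in 2178.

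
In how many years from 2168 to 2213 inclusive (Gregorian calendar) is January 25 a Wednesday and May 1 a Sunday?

0

Check each year's weekday for January 25 and May 1:
  2168: Mon/Sun  2169: Wed/Mon  2170: Thu/Tue  2171: Fri/Wed  2172: Sat/Fri  2173: Mon/Sat  2174: Tue/Sun  2175: Wed/Mon  2176: Thu/Wed  2177: Sat/Thu  2178: Sun/Fri  2179: Mon/Sat  2180: Tue/Mon  2181: Thu/Tue  …(18 more)…  2200: Sat/Thu  2201: Sun/Fri  2202: Mon/Sat  2203: Tue/Sun  2204: Wed/Tue  2205: Fri/Wed  2206: Sat/Thu  2207: Sun/Fri  2208: Mon/Sun  2209: Wed/Mon  2210: Thu/Tue  2211: Fri/Wed  2212: Sat/Fri  2213: Mon/Sat
Both conditions hold in: no year — 0.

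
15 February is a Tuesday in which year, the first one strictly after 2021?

2022

From one year to the next, a fixed date's weekday advances by 1, or by 2 when a Feb 29 lies between the two dates.
2021: February 15 is Monday.
2022: Tuesday (+1)
15 February falls on a Tuesday in 2022.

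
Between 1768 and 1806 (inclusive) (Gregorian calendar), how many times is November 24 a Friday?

5

Track November 24's weekday year by year (advancing +1, or +2 across a Feb 29):
  1768: Thu  1769: Fri (+1) ✓  1770: Sat (+1)  1771: Sun (+1)  1772: Tue (+2)
  1773: Wed (+1)  1774: Thu (+1)  1775: Fri (+1) ✓  1776: Sun (+2)  1777: Mon (+1)
  1778: Tue (+1)  1779: Wed (+1)  1780: Fri (+2) ✓  1781: Sat (+1)  … (11 more years) …
  1793: Sun (+1)  1794: Mon (+1)  1795: Tue (+1)  1796: Thu (+2)  1797: Fri (+1) ✓
  1798: Sat (+1)  1799: Sun (+1)  1800: Mon (+1)  1801: Tue (+1)  1802: Wed (+1)
  1803: Thu (+1)  1804: Sat (+2)  1805: Sun (+1)  1806: Mon (+1)
Friday years: 1769, 1775, 1780, 1786, 1797 — 5 in total.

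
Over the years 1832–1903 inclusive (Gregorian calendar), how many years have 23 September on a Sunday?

Track 23 September's weekday year by year (advancing +1, or +2 across a Feb 29):
  1832: Sun ✓  1833: Mon (+1)  1834: Tue (+1)  1835: Wed (+1)  1836: Fri (+2)
  1837: Sat (+1)  1838: Sun (+1) ✓  1839: Mon (+1)  1840: Wed (+2)  1841: Thu (+1)
  1842: Fri (+1)  1843: Sat (+1)  1844: Mon (+2)  1845: Tue (+1)  … (44 more years) …
  1890: Tue (+1)  1891: Wed (+1)  1892: Fri (+2)  1893: Sat (+1)  1894: Sun (+1) ✓
  1895: Mon (+1)  1896: Wed (+2)  1897: Thu (+1)  1898: Fri (+1)  1899: Sat (+1)
  1900: Sun (+1) ✓  1901: Mon (+1)  1902: Tue (+1)  1903: Wed (+1)
Sunday years: 1832, 1838, 1849, 1855, 1860, 1866, 1877, 1883, 1888, 1894, 1900 — 11 in total.

11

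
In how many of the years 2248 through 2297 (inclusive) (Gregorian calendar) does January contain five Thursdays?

22

January has 31 days; it has five Thursdays when Thursday falls among the first (month-length − 28) days — i.e. when January 1 is one of Thursday/Wednesday/Tuesday.
January 1 by year: 2248:Sat 2249:Mon 2250:Tue✓ 2251:Wed✓ 2252:Thu✓ 2253:Sat 2254:Sun 2255:Mon 2256:Tue✓ 2257:Thu✓ 2258:Fri 2259:Sat 2260:Sun 2261:Tue✓ 2262:Wed✓ …(20 more)… 2283:Mon 2284:Tue✓ 2285:Thu✓ 2286:Fri 2287:Sat 2288:Sun 2289:Tue✓ 2290:Wed✓ 2291:Thu✓ 2292:Fri 2293:Sun 2294:Mon 2295:Tue✓ 2296:Wed✓ 2297:Fri
Years with five Thursdays: 2250, 2251, 2252, 2256, 2257, 2261, 2262, 2263, 2267, 2268, 2273, 2274, 2278, 2279, 2280, 2284, 2285, 2289, 2290, 2291, 2295, 2296 → 22.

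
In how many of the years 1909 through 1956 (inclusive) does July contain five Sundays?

July has 31 days; it has five Sundays when Sunday falls among the first (month-length − 28) days — i.e. when July 1 is one of Sunday/Saturday/Friday.
July 1 by year: 1909:Thu 1910:Fri✓ 1911:Sat✓ 1912:Mon 1913:Tue 1914:Wed 1915:Thu 1916:Sat✓ 1917:Sun✓ 1918:Mon 1919:Tue 1920:Thu 1921:Fri✓ 1922:Sat✓ 1923:Sun✓ …(18 more)… 1942:Wed 1943:Thu 1944:Sat✓ 1945:Sun✓ 1946:Mon 1947:Tue 1948:Thu 1949:Fri✓ 1950:Sat✓ 1951:Sun✓ 1952:Tue 1953:Wed 1954:Thu 1955:Fri✓ 1956:Sun✓
Years with five Sundays: 1910, 1911, 1916, 1917, 1921, 1922, 1923, 1927, 1928, 1932, 1933, 1934, 1938, 1939, 1944, 1945, 1949, 1950, 1951, 1955, 1956 → 21.

21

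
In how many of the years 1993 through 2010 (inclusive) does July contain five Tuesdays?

7

July has 31 days; it has five Tuesdays when Tuesday falls among the first (month-length − 28) days — i.e. when July 1 is one of Tuesday/Monday/Sunday.
July 1 by year: 1993:Thu 1994:Fri 1995:Sat 1996:Mon✓ 1997:Tue✓ 1998:Wed 1999:Thu 2000:Sat 2001:Sun✓ 2002:Mon✓ 2003:Tue✓ 2004:Thu 2005:Fri 2006:Sat 2007:Sun✓ 2008:Tue✓ 2009:Wed 2010:Thu
Years with five Tuesdays: 1996, 1997, 2001, 2002, 2003, 2007, 2008 → 7.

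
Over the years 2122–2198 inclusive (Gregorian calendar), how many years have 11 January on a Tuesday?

Track 11 January's weekday year by year (advancing +1, or +2 across a Feb 29):
  2122: Sun  2123: Mon (+1)  2124: Tue (+1) ✓  2125: Thu (+2)  2126: Fri (+1)
  2127: Sat (+1)  2128: Sun (+1)  2129: Tue (+2) ✓  2130: Wed (+1)  2131: Thu (+1)
  2132: Fri (+1)  2133: Sun (+2)  2134: Mon (+1)  2135: Tue (+1) ✓  … (49 more years) …
  2185: Tue (+2) ✓  2186: Wed (+1)  2187: Thu (+1)  2188: Fri (+1)  2189: Sun (+2)
  2190: Mon (+1)  2191: Tue (+1) ✓  2192: Wed (+1)  2193: Fri (+2)  2194: Sat (+1)
  2195: Sun (+1)  2196: Mon (+1)  2197: Wed (+2)  2198: Thu (+1)
Tuesday years: 2124, 2129, 2135, 2146, 2152, 2157, 2163, 2174, 2180, 2185, 2191 — 11 in total.

11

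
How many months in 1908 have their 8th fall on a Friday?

1

Check the 8th of each month of 1908: Jan 8: Wed, Feb 8: Sat, Mar 8: Sun, Apr 8: Wed, May 8: Fri, Jun 8: Mon, Jul 8: Wed, Aug 8: Sat, Sep 8: Tue, Oct 8: Thu, Nov 8: Sun, Dec 8: Tue.
Friday occurs in May — 1 month.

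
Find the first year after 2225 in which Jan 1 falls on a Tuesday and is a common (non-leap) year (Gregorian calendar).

2233

Jan 1 advances by 2 weekdays after a leap year and by 1 after a common year.
2225: Jan 1 is Saturday.
2226: Sunday
2227: Monday
2228: Tuesday (leap)
2229: Thursday
2230: Friday
2231: Saturday
2232: Sunday (leap)
2233: Tuesday
2233 begins on a Tuesday and is a common year.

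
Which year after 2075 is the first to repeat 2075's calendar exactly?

2086

Two years share a calendar iff Jan 1 falls on the same weekday and both are leap or both are common. 2075: Jan 1 is Tuesday, common year.
2076: Jan 1 Wednesday, leap
2077: Jan 1 Friday, common
2078: Jan 1 Saturday, common
2079: Jan 1 Sunday, common
2080: Jan 1 Monday, leap
2081: Jan 1 Wednesday, common
2082: Jan 1 Thursday, common
2083: Jan 1 Friday, common
2084: Jan 1 Saturday, leap
2085: Jan 1 Monday, common
2086: Jan 1 Tuesday, common
2086 matches on both conditions.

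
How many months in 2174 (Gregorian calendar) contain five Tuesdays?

A month of length L has five Tuesdays iff its first Tuesday is on day ≤ L−28 (so day 1–3 in a 31-day month, 1–2 in a 30-day month, day 1 in a leap February).
Checking each month of 2174: Jan starts Sat (31d); Feb starts Tue (28d); Mar starts Tue (31d) ✓; Apr starts Fri (30d); May starts Sun (31d) ✓; Jun starts Wed (30d); Jul starts Fri (31d); Aug starts Mon (31d) ✓; Sep starts Thu (30d); Oct starts Sat (31d); Nov starts Tue (30d) ✓; Dec starts Thu (31d).
Five-Tuesday months: March, May, August, November → 4.

4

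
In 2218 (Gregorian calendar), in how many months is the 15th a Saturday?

Check the 15th of each month of 2218: Jan 15: Thu, Feb 15: Sun, Mar 15: Sun, Apr 15: Wed, May 15: Fri, Jun 15: Mon, Jul 15: Wed, Aug 15: Sat, Sep 15: Tue, Oct 15: Thu, Nov 15: Sun, Dec 15: Tue.
Saturday occurs in August — 1 month.

1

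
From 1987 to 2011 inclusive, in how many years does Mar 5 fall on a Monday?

Track Mar 5's weekday year by year (advancing +1, or +2 across a Feb 29):
  1987: Thu  1988: Sat (+2)  1989: Sun (+1)  1990: Mon (+1) ✓  1991: Tue (+1)
  1992: Thu (+2)  1993: Fri (+1)  1994: Sat (+1)  1995: Sun (+1)  1996: Tue (+2)
  1997: Wed (+1)  1998: Thu (+1)  1999: Fri (+1)  2000: Sun (+2)  2001: Mon (+1) ✓
  2002: Tue (+1)  2003: Wed (+1)  2004: Fri (+2)  2005: Sat (+1)  2006: Sun (+1)
  2007: Mon (+1) ✓  2008: Wed (+2)  2009: Thu (+1)  2010: Fri (+1)  2011: Sat (+1)
Monday years: 1990, 2001, 2007 — 3 in total.

3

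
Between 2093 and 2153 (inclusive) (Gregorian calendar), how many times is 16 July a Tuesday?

8

Track 16 July's weekday year by year (advancing +1, or +2 across a Feb 29):
  2093: Thu  2094: Fri (+1)  2095: Sat (+1)  2096: Mon (+2)  2097: Tue (+1) ✓
  2098: Wed (+1)  2099: Thu (+1)  2100: Fri (+1)  2101: Sat (+1)  2102: Sun (+1)
  2103: Mon (+1)  2104: Wed (+2)  2105: Thu (+1)  2106: Fri (+1)  … (33 more years) …
  2140: Sat (+2)  2141: Sun (+1)  2142: Mon (+1)  2143: Tue (+1) ✓  2144: Thu (+2)
  2145: Fri (+1)  2146: Sat (+1)  2147: Sun (+1)  2148: Tue (+2) ✓  2149: Wed (+1)
  2150: Thu (+1)  2151: Fri (+1)  2152: Sun (+2)  2153: Mon (+1)
Tuesday years: 2097, 2109, 2115, 2120, 2126, 2137, 2143, 2148 — 8 in total.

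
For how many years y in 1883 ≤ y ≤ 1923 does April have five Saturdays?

April has 30 days; it has five Saturdays when Saturday falls among the first (month-length − 28) days — i.e. when April 1 is one of Saturday/Friday.
April 1 by year: 1883:Sun 1884:Tue 1885:Wed 1886:Thu 1887:Fri✓ 1888:Sun 1889:Mon 1890:Tue 1891:Wed 1892:Fri✓ 1893:Sat✓ 1894:Sun 1895:Mon 1896:Wed 1897:Thu …(11 more)… 1909:Thu 1910:Fri✓ 1911:Sat✓ 1912:Mon 1913:Tue 1914:Wed 1915:Thu 1916:Sat✓ 1917:Sun 1918:Mon 1919:Tue 1920:Thu 1921:Fri✓ 1922:Sat✓ 1923:Sun
Years with five Saturdays: 1887, 1892, 1893, 1898, 1899, 1904, 1905, 1910, 1911, 1916, 1921, 1922 → 12.

12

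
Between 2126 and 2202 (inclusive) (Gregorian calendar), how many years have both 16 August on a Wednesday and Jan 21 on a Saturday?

Check each year's weekday for 16 August and Jan 21:
  2126: Fri/Mon  2127: Sat/Tue  2128: Mon/Wed  2129: Tue/Fri  2130: Wed/Sat ✓  2131: Thu/Sun  2132: Sat/Mon  2133: Sun/Wed  2134: Mon/Thu  2135: Tue/Fri  2136: Thu/Sat  2137: Fri/Mon  2138: Sat/Tue  2139: Sun/Wed  …(49 more)…  2189: Sun/Wed  2190: Mon/Thu  2191: Tue/Fri  2192: Thu/Sat  2193: Fri/Mon  2194: Sat/Tue  2195: Sun/Wed  2196: Tue/Thu  2197: Wed/Sat ✓  2198: Thu/Sun  2199: Fri/Mon  2200: Sat/Tue  2201: Sun/Wed  2202: Mon/Thu
Both conditions hold in: 2130, 2141, 2147, 2158, 2169, 2175, 2186, 2197 — 8.

8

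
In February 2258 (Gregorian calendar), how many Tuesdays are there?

4

February 2258 has 28 days and begins on Monday.
The first Tuesday is February 2.
Tuesdays fall on 2, 9, 16, 23 — that's 4.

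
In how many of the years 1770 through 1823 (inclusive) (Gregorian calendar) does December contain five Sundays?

December has 31 days; it has five Sundays when Sunday falls among the first (month-length − 28) days — i.e. when December 1 is one of Sunday/Saturday/Friday.
December 1 by year: 1770:Sat✓ 1771:Sun✓ 1772:Tue 1773:Wed 1774:Thu 1775:Fri✓ 1776:Sun✓ 1777:Mon 1778:Tue 1779:Wed 1780:Fri✓ 1781:Sat✓ 1782:Sun✓ 1783:Mon 1784:Wed …(24 more)… 1809:Fri✓ 1810:Sat✓ 1811:Sun✓ 1812:Tue 1813:Wed 1814:Thu 1815:Fri✓ 1816:Sun✓ 1817:Mon 1818:Tue 1819:Wed 1820:Fri✓ 1821:Sat✓ 1822:Sun✓ 1823:Mon
Years with five Sundays: 1770, 1771, 1775, 1776, 1780, 1781, 1782, 1786, 1787, 1792, 1793, 1797, 1798, 1799, 1804, 1805, 1809, 1810, 1811, 1815, 1816, 1820, 1821, 1822 → 24.

24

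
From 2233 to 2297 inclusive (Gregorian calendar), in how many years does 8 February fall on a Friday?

Track 8 February's weekday year by year (advancing +1, or +2 across a Feb 29):
  2233: Fri ✓  2234: Sat (+1)  2235: Sun (+1)  2236: Mon (+1)  2237: Wed (+2)
  2238: Thu (+1)  2239: Fri (+1) ✓  2240: Sat (+1)  2241: Mon (+2)  2242: Tue (+1)
  2243: Wed (+1)  2244: Thu (+1)  2245: Sat (+2)  2246: Sun (+1)  … (37 more years) …
  2284: Fri (+1) ✓  2285: Sun (+2)  2286: Mon (+1)  2287: Tue (+1)  2288: Wed (+1)
  2289: Fri (+2) ✓  2290: Sat (+1)  2291: Sun (+1)  2292: Mon (+1)  2293: Wed (+2)
  2294: Thu (+1)  2295: Fri (+1) ✓  2296: Sat (+1)  2297: Mon (+2)
Friday years: 2233, 2239, 2250, 2256, 2261, 2267, 2278, 2284, 2289, 2295 — 10 in total.

10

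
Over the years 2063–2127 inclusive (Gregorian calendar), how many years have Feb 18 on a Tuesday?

9

Track Feb 18's weekday year by year (advancing +1, or +2 across a Feb 29):
  2063: Sun  2064: Mon (+1)  2065: Wed (+2)  2066: Thu (+1)  2067: Fri (+1)
  2068: Sat (+1)  2069: Mon (+2)  2070: Tue (+1) ✓  2071: Wed (+1)  2072: Thu (+1)
  2073: Sat (+2)  2074: Sun (+1)  2075: Mon (+1)  2076: Tue (+1) ✓  … (37 more years) …
  2114: Sun (+1)  2115: Mon (+1)  2116: Tue (+1) ✓  2117: Thu (+2)  2118: Fri (+1)
  2119: Sat (+1)  2120: Sun (+1)  2121: Tue (+2) ✓  2122: Wed (+1)  2123: Thu (+1)
  2124: Fri (+1)  2125: Sun (+2)  2126: Mon (+1)  2127: Tue (+1) ✓
Tuesday years: 2070, 2076, 2081, 2087, 2098, 2110, 2116, 2121, 2127 — 9 in total.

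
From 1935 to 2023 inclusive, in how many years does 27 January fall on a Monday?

Track 27 January's weekday year by year (advancing +1, or +2 across a Feb 29):
  1935: Sun  1936: Mon (+1) ✓  1937: Wed (+2)  1938: Thu (+1)  1939: Fri (+1)
  1940: Sat (+1)  1941: Mon (+2) ✓  1942: Tue (+1)  1943: Wed (+1)  1944: Thu (+1)
  1945: Sat (+2)  1946: Sun (+1)  1947: Mon (+1) ✓  1948: Tue (+1)  … (61 more years) …
  2010: Wed (+1)  2011: Thu (+1)  2012: Fri (+1)  2013: Sun (+2)  2014: Mon (+1) ✓
  2015: Tue (+1)  2016: Wed (+1)  2017: Fri (+2)  2018: Sat (+1)  2019: Sun (+1)
  2020: Mon (+1) ✓  2021: Wed (+2)  2022: Thu (+1)  2023: Fri (+1)
Monday years: 1936, 1941, 1947, 1958, 1964, 1969, 1975, 1986, 1992, 1997, 2003, 2014, 2020 — 13 in total.

13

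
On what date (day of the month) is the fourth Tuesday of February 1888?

February 1, 1888 is a Wednesday, so the first Tuesday is the 7th.
The fourth Tuesday is 7 + 21 = 28.

28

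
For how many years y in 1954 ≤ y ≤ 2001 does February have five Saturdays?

2

February has 28 days (29 in leap years); it has five Saturdays when Saturday falls among the first (month-length − 28) days — i.e. when February 1 is Saturday in a leap year (never in a common year).
February 1 by year: 1954:Mon 1955:Tue 1956:Wed 1957:Fri 1958:Sat 1959:Sun 1960:Mon 1961:Wed 1962:Thu 1963:Fri 1964:Sat✓ 1965:Mon 1966:Tue 1967:Wed 1968:Thu …(18 more)… 1987:Sun 1988:Mon 1989:Wed 1990:Thu 1991:Fri 1992:Sat✓ 1993:Mon 1994:Tue 1995:Wed 1996:Thu 1997:Sat 1998:Sun 1999:Mon 2000:Tue 2001:Thu
Years with five Saturdays: 1964, 1992 → 2.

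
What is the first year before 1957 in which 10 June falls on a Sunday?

1956

From one year to the next, a fixed date's weekday advances by 1, or by 2 when a Feb 29 lies between the two dates.
1957: June 10 is Monday.
1956: Sunday (−1)
10 June falls on a Sunday in 1956.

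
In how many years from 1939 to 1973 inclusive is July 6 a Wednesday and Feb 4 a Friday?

Check each year's weekday for July 6 and Feb 4:
  1939: Thu/Sat  1940: Sat/Sun  1941: Sun/Tue  1942: Mon/Wed  1943: Tue/Thu  1944: Thu/Fri  1945: Fri/Sun  1946: Sat/Mon  1947: Sun/Tue  1948: Tue/Wed  1949: Wed/Fri ✓  1950: Thu/Sat  1951: Fri/Sun  1952: Sun/Mon  …(7 more)…  1960: Wed/Thu  1961: Thu/Sat  1962: Fri/Sun  1963: Sat/Mon  1964: Mon/Tue  1965: Tue/Thu  1966: Wed/Fri ✓  1967: Thu/Sat  1968: Sat/Sun  1969: Sun/Tue  1970: Mon/Wed  1971: Tue/Thu  1972: Thu/Fri  1973: Fri/Sun
Both conditions hold in: 1949, 1955, 1966 — 3.

3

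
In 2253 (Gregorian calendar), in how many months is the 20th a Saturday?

Check the 20th of each month of 2253: Jan 20: Thu, Feb 20: Sun, Mar 20: Sun, Apr 20: Wed, May 20: Fri, Jun 20: Mon, Jul 20: Wed, Aug 20: Sat, Sep 20: Tue, Oct 20: Thu, Nov 20: Sun, Dec 20: Tue.
Saturday occurs in August — 1 month.

1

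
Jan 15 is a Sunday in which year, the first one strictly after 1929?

From one year to the next, a fixed date's weekday advances by 1, or by 2 when a Feb 29 lies between the two dates.
1929: January 15 is Tuesday.
1930: Wednesday (+1)
1931: Thursday (+1)
1932: Friday (+1)
1933: Sunday (+2)
Jan 15 falls on a Sunday in 1933.

1933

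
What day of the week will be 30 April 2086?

January 1, 2086 is a Tuesday.
April 30 is day 120 of the year, i.e. 119 days after Jan 1.
119 mod 7 = 0, so advance 0 weekdays from Tuesday: Tuesday.

Tuesday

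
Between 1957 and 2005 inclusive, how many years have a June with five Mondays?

14

June has 30 days; it has five Mondays when Monday falls among the first (month-length − 28) days — i.e. when June 1 is one of Monday/Sunday.
June 1 by year: 1957:Sat 1958:Sun✓ 1959:Mon✓ 1960:Wed 1961:Thu 1962:Fri 1963:Sat 1964:Mon✓ 1965:Tue 1966:Wed 1967:Thu 1968:Sat 1969:Sun✓ 1970:Mon✓ 1971:Tue …(19 more)… 1991:Sat 1992:Mon✓ 1993:Tue 1994:Wed 1995:Thu 1996:Sat 1997:Sun✓ 1998:Mon✓ 1999:Tue 2000:Thu 2001:Fri 2002:Sat 2003:Sun✓ 2004:Tue 2005:Wed
Years with five Mondays: 1958, 1959, 1964, 1969, 1970, 1975, 1980, 1981, 1986, 1987, 1992, 1997, 1998, 2003 → 14.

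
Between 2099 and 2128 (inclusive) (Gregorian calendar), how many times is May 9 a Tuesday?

Track May 9's weekday year by year (advancing +1, or +2 across a Feb 29):
  2099: Sat  2100: Sun (+1)  2101: Mon (+1)  2102: Tue (+1) ✓  2103: Wed (+1)
  2104: Fri (+2)  2105: Sat (+1)  2106: Sun (+1)  2107: Mon (+1)  2108: Wed (+2)
  2109: Thu (+1)  2110: Fri (+1)  2111: Sat (+1)  2112: Mon (+2)  2113: Tue (+1) ✓
  2114: Wed (+1)  2115: Thu (+1)  2116: Sat (+2)  2117: Sun (+1)  2118: Mon (+1)
  2119: Tue (+1) ✓  2120: Thu (+2)  2121: Fri (+1)  2122: Sat (+1)  2123: Sun (+1)
  2124: Tue (+2) ✓  2125: Wed (+1)  2126: Thu (+1)  2127: Fri (+1)  2128: Sun (+2)
Tuesday years: 2102, 2113, 2119, 2124 — 4 in total.

4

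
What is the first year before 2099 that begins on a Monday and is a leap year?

2080

Jan 1 advances by 2 weekdays after a leap year and by 1 after a common year.
2099: Jan 1 is Thursday.
2098: Wednesday
2097: Tuesday
2096: Sunday (leap)
2095: Saturday
2094: Friday
2093: Thursday
2092: Tuesday (leap)
2091: Monday
2090: Sunday
2089: Saturday
2088: Thursday (leap)
2087: Wednesday
2086: Tuesday
2085: Monday
2084: Saturday (leap)
2083: Friday
2082: Thursday
2081: Wednesday
2080: Monday (leap)
2080 begins on a Monday and is a leap year.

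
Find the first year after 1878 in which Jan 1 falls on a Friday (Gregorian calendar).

Jan 1 advances by 2 weekdays after a leap year and by 1 after a common year.
1878: Jan 1 is Tuesday.
1879: Wednesday
1880: Thursday (leap)
1881: Saturday
1882: Sunday
1883: Monday
1884: Tuesday (leap)
1885: Thursday
1886: Friday
1886 begins on a Friday

1886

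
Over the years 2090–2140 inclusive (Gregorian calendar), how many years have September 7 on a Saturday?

Track September 7's weekday year by year (advancing +1, or +2 across a Feb 29):
  2090: Thu  2091: Fri (+1)  2092: Sun (+2)  2093: Mon (+1)  2094: Tue (+1)
  2095: Wed (+1)  2096: Fri (+2)  2097: Sat (+1) ✓  2098: Sun (+1)  2099: Mon (+1)
  2100: Tue (+1)  2101: Wed (+1)  2102: Thu (+1)  2103: Fri (+1)  … (23 more years) …
  2127: Sun (+1)  2128: Tue (+2)  2129: Wed (+1)  2130: Thu (+1)  2131: Fri (+1)
  2132: Sun (+2)  2133: Mon (+1)  2134: Tue (+1)  2135: Wed (+1)  2136: Fri (+2)
  2137: Sat (+1) ✓  2138: Sun (+1)  2139: Mon (+1)  2140: Wed (+2)
Saturday years: 2097, 2109, 2115, 2120, 2126, 2137 — 6 in total.

6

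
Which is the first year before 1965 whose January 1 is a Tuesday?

1963

Jan 1 advances by 2 weekdays after a leap year and by 1 after a common year.
1965: Jan 1 is Friday.
1964: Wednesday (leap)
1963: Tuesday
1963 begins on a Tuesday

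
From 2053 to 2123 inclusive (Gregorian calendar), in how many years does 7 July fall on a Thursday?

10

Track 7 July's weekday year by year (advancing +1, or +2 across a Feb 29):
  2053: Mon  2054: Tue (+1)  2055: Wed (+1)  2056: Fri (+2)  2057: Sat (+1)
  2058: Sun (+1)  2059: Mon (+1)  2060: Wed (+2)  2061: Thu (+1) ✓  2062: Fri (+1)
  2063: Sat (+1)  2064: Mon (+2)  2065: Tue (+1)  2066: Wed (+1)  … (43 more years) …
  2110: Mon (+1)  2111: Tue (+1)  2112: Thu (+2) ✓  2113: Fri (+1)  2114: Sat (+1)
  2115: Sun (+1)  2116: Tue (+2)  2117: Wed (+1)  2118: Thu (+1) ✓  2119: Fri (+1)
  2120: Sun (+2)  2121: Mon (+1)  2122: Tue (+1)  2123: Wed (+1)
Thursday years: 2061, 2067, 2072, 2078, 2089, 2095, 2101, 2107, 2112, 2118 — 10 in total.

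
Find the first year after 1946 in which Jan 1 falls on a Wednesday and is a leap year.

Jan 1 advances by 2 weekdays after a leap year and by 1 after a common year.
1946: Jan 1 is Tuesday.
1947: Wednesday
1948: Thursday (leap)
1949: Saturday
1950: Sunday
1951: Monday
1952: Tuesday (leap)
1953: Thursday
1954: Friday
1955: Saturday
1956: Sunday (leap)
1957: Tuesday
1958: Wednesday
1959: Thursday
1960: Friday (leap)
1961: Sunday
1962: Monday
1963: Tuesday
1964: Wednesday (leap)
1964 begins on a Wednesday and is a leap year.

1964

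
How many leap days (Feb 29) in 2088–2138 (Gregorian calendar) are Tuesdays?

Leap years in 2088–2138: 12 of them.
Feb 29 weekday advances by 5 (mod 7) from one leap year to the next four years later (or differs when a century non-leap intervenes).
Leap-day weekdays: 2088:Sun 2092:Fri 2096:Wed 2104:Fri 2108:Wed 2112:Mon 2116:Sat 2120:Thu 2124:Tue✓ 2128:Sun 2132:Fri 2136:Wed
Tuesday: 2124 → 1.

1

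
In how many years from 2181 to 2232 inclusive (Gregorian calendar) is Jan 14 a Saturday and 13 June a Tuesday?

5

Check each year's weekday for Jan 14 and 13 June:
  2181: Sun/Wed  2182: Mon/Thu  2183: Tue/Fri  2184: Wed/Sun  2185: Fri/Mon  2186: Sat/Tue ✓  2187: Sun/Wed  2188: Mon/Fri  2189: Wed/Sat  2190: Thu/Sun  2191: Fri/Mon  2192: Sat/Wed  2193: Mon/Thu  2194: Tue/Fri  …(24 more)…  2219: Thu/Sun  2220: Fri/Tue  2221: Sun/Wed  2222: Mon/Thu  2223: Tue/Fri  2224: Wed/Sun  2225: Fri/Mon  2226: Sat/Tue ✓  2227: Sun/Wed  2228: Mon/Fri  2229: Wed/Sat  2230: Thu/Sun  2231: Fri/Mon  2232: Sat/Wed
Both conditions hold in: 2186, 2197, 2209, 2215, 2226 — 5.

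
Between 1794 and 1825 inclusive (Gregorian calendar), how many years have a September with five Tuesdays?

September has 30 days; it has five Tuesdays when Tuesday falls among the first (month-length − 28) days — i.e. when September 1 is one of Tuesday/Monday.
September 1 by year: 1794:Mon✓ 1795:Tue✓ 1796:Thu 1797:Fri 1798:Sat 1799:Sun 1800:Mon✓ 1801:Tue✓ 1802:Wed 1803:Thu 1804:Sat 1805:Sun 1806:Mon✓ 1807:Tue✓ 1808:Thu 1809:Fri 1810:Sat 1811:Sun 1812:Tue✓ 1813:Wed 1814:Thu 1815:Fri 1816:Sun 1817:Mon✓ 1818:Tue✓ 1819:Wed 1820:Fri 1821:Sat 1822:Sun 1823:Mon✓ 1824:Wed 1825:Thu
Years with five Tuesdays: 1794, 1795, 1800, 1801, 1806, 1807, 1812, 1817, 1818, 1823 → 10.

10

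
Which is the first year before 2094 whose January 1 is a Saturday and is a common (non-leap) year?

2089

Jan 1 advances by 2 weekdays after a leap year and by 1 after a common year.
2094: Jan 1 is Friday.
2093: Thursday
2092: Tuesday (leap)
2091: Monday
2090: Sunday
2089: Saturday
2089 begins on a Saturday and is a common year.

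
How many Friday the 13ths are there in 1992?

2

Check the 13th of each month of 1992: Jan 13: Mon, Feb 13: Thu, Mar 13: Fri, Apr 13: Mon, May 13: Wed, Jun 13: Sat, Jul 13: Mon, Aug 13: Thu, Sep 13: Sun, Oct 13: Tue, Nov 13: Fri, Dec 13: Sun.
Friday occurs in March, November — 2 months.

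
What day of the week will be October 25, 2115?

Friday

January 1, 2115 is a Tuesday.
October 25 is day 298 of the year, i.e. 297 days after Jan 1.
297 mod 7 = 3, so advance 3 weekdays from Tuesday: Friday.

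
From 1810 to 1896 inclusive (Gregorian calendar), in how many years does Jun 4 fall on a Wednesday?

12

Track Jun 4's weekday year by year (advancing +1, or +2 across a Feb 29):
  1810: Mon  1811: Tue (+1)  1812: Thu (+2)  1813: Fri (+1)  1814: Sat (+1)
  1815: Sun (+1)  1816: Tue (+2)  1817: Wed (+1) ✓  1818: Thu (+1)  1819: Fri (+1)
  1820: Sun (+2)  1821: Mon (+1)  1822: Tue (+1)  1823: Wed (+1) ✓  … (59 more years) …
  1883: Mon (+1)  1884: Wed (+2) ✓  1885: Thu (+1)  1886: Fri (+1)  1887: Sat (+1)
  1888: Mon (+2)  1889: Tue (+1)  1890: Wed (+1) ✓  1891: Thu (+1)  1892: Sat (+2)
  1893: Sun (+1)  1894: Mon (+1)  1895: Tue (+1)  1896: Thu (+2)
Wednesday years: 1817, 1823, 1828, 1834, 1845, 1851, 1856, 1862, 1873, 1879, 1884, 1890 — 12 in total.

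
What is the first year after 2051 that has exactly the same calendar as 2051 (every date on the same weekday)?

Two years share a calendar iff Jan 1 falls on the same weekday and both are leap or both are common. 2051: Jan 1 is Sunday, common year.
2052: Jan 1 Monday, leap
2053: Jan 1 Wednesday, common
2054: Jan 1 Thursday, common
2055: Jan 1 Friday, common
2056: Jan 1 Saturday, leap
2057: Jan 1 Monday, common
2058: Jan 1 Tuesday, common
2059: Jan 1 Wednesday, common
2060: Jan 1 Thursday, leap
2061: Jan 1 Saturday, common
2062: Jan 1 Sunday, common
2062 matches on both conditions.

2062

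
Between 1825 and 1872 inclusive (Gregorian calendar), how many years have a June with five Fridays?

14

June has 30 days; it has five Fridays when Friday falls among the first (month-length − 28) days — i.e. when June 1 is one of Friday/Thursday.
June 1 by year: 1825:Wed 1826:Thu✓ 1827:Fri✓ 1828:Sun 1829:Mon 1830:Tue 1831:Wed 1832:Fri✓ 1833:Sat 1834:Sun 1835:Mon 1836:Wed 1837:Thu✓ 1838:Fri✓ 1839:Sat …(18 more)… 1858:Tue 1859:Wed 1860:Fri✓ 1861:Sat 1862:Sun 1863:Mon 1864:Wed 1865:Thu✓ 1866:Fri✓ 1867:Sat 1868:Mon 1869:Tue 1870:Wed 1871:Thu✓ 1872:Sat
Years with five Fridays: 1826, 1827, 1832, 1837, 1838, 1843, 1848, 1849, 1854, 1855, 1860, 1865, 1866, 1871 → 14.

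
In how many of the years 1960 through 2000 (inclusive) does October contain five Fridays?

October has 31 days; it has five Fridays when Friday falls among the first (month-length − 28) days — i.e. when October 1 is one of Friday/Thursday/Wednesday.
October 1 by year: 1960:Sat 1961:Sun 1962:Mon 1963:Tue 1964:Thu✓ 1965:Fri✓ 1966:Sat 1967:Sun 1968:Tue 1969:Wed✓ 1970:Thu✓ 1971:Fri✓ 1972:Sun 1973:Mon 1974:Tue …(11 more)… 1986:Wed✓ 1987:Thu✓ 1988:Sat 1989:Sun 1990:Mon 1991:Tue 1992:Thu✓ 1993:Fri✓ 1994:Sat 1995:Sun 1996:Tue 1997:Wed✓ 1998:Thu✓ 1999:Fri✓ 2000:Sun
Years with five Fridays: 1964, 1965, 1969, 1970, 1971, 1975, 1976, 1980, 1981, 1982, 1986, 1987, 1992, 1993, 1997, 1998, 1999 → 17.

17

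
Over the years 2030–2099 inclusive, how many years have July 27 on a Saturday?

Track July 27's weekday year by year (advancing +1, or +2 across a Feb 29):
  2030: Sat ✓  2031: Sun (+1)  2032: Tue (+2)  2033: Wed (+1)  2034: Thu (+1)
  2035: Fri (+1)  2036: Sun (+2)  2037: Mon (+1)  2038: Tue (+1)  2039: Wed (+1)
  2040: Fri (+2)  2041: Sat (+1) ✓  2042: Sun (+1)  2043: Mon (+1)  … (42 more years) …
  2086: Sat (+1) ✓  2087: Sun (+1)  2088: Tue (+2)  2089: Wed (+1)  2090: Thu (+1)
  2091: Fri (+1)  2092: Sun (+2)  2093: Mon (+1)  2094: Tue (+1)  2095: Wed (+1)
  2096: Fri (+2)  2097: Sat (+1) ✓  2098: Sun (+1)  2099: Mon (+1)
Saturday years: 2030, 2041, 2047, 2052, 2058, 2069, 2075, 2080, 2086, 2097 — 10 in total.

10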